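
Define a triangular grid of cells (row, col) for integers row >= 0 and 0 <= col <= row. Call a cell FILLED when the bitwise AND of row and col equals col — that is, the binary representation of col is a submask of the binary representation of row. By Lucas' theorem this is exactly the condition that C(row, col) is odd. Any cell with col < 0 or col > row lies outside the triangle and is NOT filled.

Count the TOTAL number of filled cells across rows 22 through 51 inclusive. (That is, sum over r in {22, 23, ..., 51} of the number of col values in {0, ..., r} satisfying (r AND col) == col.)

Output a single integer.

r22=10110 pc3: +8 =8
r23=10111 pc4: +16 =24
r24=11000 pc2: +4 =28
r25=11001 pc3: +8 =36
r26=11010 pc3: +8 =44
r27=11011 pc4: +16 =60
r28=11100 pc3: +8 =68
r29=11101 pc4: +16 =84
r30=11110 pc4: +16 =100
r31=11111 pc5: +32 =132
r32=100000 pc1: +2 =134
r33=100001 pc2: +4 =138
r34=100010 pc2: +4 =142
r35=100011 pc3: +8 =150
r36=100100 pc2: +4 =154
r37=100101 pc3: +8 =162
r38=100110 pc3: +8 =170
r39=100111 pc4: +16 =186
r40=101000 pc2: +4 =190
r41=101001 pc3: +8 =198
r42=101010 pc3: +8 =206
r43=101011 pc4: +16 =222
r44=101100 pc3: +8 =230
r45=101101 pc4: +16 =246
r46=101110 pc4: +16 =262
r47=101111 pc5: +32 =294
r48=110000 pc2: +4 =298
r49=110001 pc3: +8 =306
r50=110010 pc3: +8 =314
r51=110011 pc4: +16 =330

Answer: 330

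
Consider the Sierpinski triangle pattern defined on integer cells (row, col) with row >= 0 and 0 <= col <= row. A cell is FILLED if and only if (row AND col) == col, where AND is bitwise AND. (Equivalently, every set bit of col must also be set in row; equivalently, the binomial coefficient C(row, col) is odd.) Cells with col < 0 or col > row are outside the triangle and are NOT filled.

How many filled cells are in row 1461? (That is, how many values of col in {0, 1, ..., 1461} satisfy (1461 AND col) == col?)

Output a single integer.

Answer: 128

Derivation:
1461 in binary = 10110110101
popcount(1461) = number of 1-bits in 10110110101 = 7
A col c satisfies (1461 AND c) == c iff every set bit of c is also set in 1461; each of the 7 set bits of 1461 can independently be on or off in c.
count = 2^7 = 128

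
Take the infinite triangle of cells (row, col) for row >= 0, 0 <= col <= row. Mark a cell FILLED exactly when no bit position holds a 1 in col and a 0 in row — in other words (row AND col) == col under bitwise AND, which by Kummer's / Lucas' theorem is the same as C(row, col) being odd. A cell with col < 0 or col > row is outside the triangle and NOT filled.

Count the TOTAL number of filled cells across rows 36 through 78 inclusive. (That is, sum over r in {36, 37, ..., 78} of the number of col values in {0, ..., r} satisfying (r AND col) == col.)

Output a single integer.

r36=100100 pc2: +4 =4
r37=100101 pc3: +8 =12
r38=100110 pc3: +8 =20
r39=100111 pc4: +16 =36
r40=101000 pc2: +4 =40
r41=101001 pc3: +8 =48
r42=101010 pc3: +8 =56
r43=101011 pc4: +16 =72
r44=101100 pc3: +8 =80
r45=101101 pc4: +16 =96
r46=101110 pc4: +16 =112
r47=101111 pc5: +32 =144
r48=110000 pc2: +4 =148
r49=110001 pc3: +8 =156
r50=110010 pc3: +8 =164
r51=110011 pc4: +16 =180
r52=110100 pc3: +8 =188
r53=110101 pc4: +16 =204
r54=110110 pc4: +16 =220
r55=110111 pc5: +32 =252
r56=111000 pc3: +8 =260
r57=111001 pc4: +16 =276
r58=111010 pc4: +16 =292
r59=111011 pc5: +32 =324
r60=111100 pc4: +16 =340
r61=111101 pc5: +32 =372
r62=111110 pc5: +32 =404
r63=111111 pc6: +64 =468
r64=1000000 pc1: +2 =470
r65=1000001 pc2: +4 =474
r66=1000010 pc2: +4 =478
r67=1000011 pc3: +8 =486
r68=1000100 pc2: +4 =490
r69=1000101 pc3: +8 =498
r70=1000110 pc3: +8 =506
r71=1000111 pc4: +16 =522
r72=1001000 pc2: +4 =526
r73=1001001 pc3: +8 =534
r74=1001010 pc3: +8 =542
r75=1001011 pc4: +16 =558
r76=1001100 pc3: +8 =566
r77=1001101 pc4: +16 =582
r78=1001110 pc4: +16 =598

Answer: 598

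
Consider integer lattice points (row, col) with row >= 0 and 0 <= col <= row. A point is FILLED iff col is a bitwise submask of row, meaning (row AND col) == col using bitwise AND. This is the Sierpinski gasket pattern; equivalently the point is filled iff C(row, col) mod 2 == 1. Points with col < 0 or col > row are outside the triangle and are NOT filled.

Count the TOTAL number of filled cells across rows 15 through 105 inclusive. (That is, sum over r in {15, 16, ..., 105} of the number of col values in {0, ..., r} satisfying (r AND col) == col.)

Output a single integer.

Answer: 1282

Derivation:
r15=1111 pc4: +16 =16
r16=10000 pc1: +2 =18
r17=10001 pc2: +4 =22
r18=10010 pc2: +4 =26
r19=10011 pc3: +8 =34
r20=10100 pc2: +4 =38
r21=10101 pc3: +8 =46
r22=10110 pc3: +8 =54
r23=10111 pc4: +16 =70
r24=11000 pc2: +4 =74
r25=11001 pc3: +8 =82
r26=11010 pc3: +8 =90
r27=11011 pc4: +16 =106
r28=11100 pc3: +8 =114
r29=11101 pc4: +16 =130
r30=11110 pc4: +16 =146
r31=11111 pc5: +32 =178
r32=100000 pc1: +2 =180
r33=100001 pc2: +4 =184
r34=100010 pc2: +4 =188
r35=100011 pc3: +8 =196
r36=100100 pc2: +4 =200
r37=100101 pc3: +8 =208
r38=100110 pc3: +8 =216
r39=100111 pc4: +16 =232
r40=101000 pc2: +4 =236
r41=101001 pc3: +8 =244
r42=101010 pc3: +8 =252
r43=101011 pc4: +16 =268
r44=101100 pc3: +8 =276
r45=101101 pc4: +16 =292
r46=101110 pc4: +16 =308
r47=101111 pc5: +32 =340
r48=110000 pc2: +4 =344
r49=110001 pc3: +8 =352
r50=110010 pc3: +8 =360
r51=110011 pc4: +16 =376
r52=110100 pc3: +8 =384
r53=110101 pc4: +16 =400
r54=110110 pc4: +16 =416
r55=110111 pc5: +32 =448
r56=111000 pc3: +8 =456
r57=111001 pc4: +16 =472
r58=111010 pc4: +16 =488
r59=111011 pc5: +32 =520
r60=111100 pc4: +16 =536
r61=111101 pc5: +32 =568
r62=111110 pc5: +32 =600
r63=111111 pc6: +64 =664
r64=1000000 pc1: +2 =666
r65=1000001 pc2: +4 =670
r66=1000010 pc2: +4 =674
r67=1000011 pc3: +8 =682
r68=1000100 pc2: +4 =686
r69=1000101 pc3: +8 =694
r70=1000110 pc3: +8 =702
r71=1000111 pc4: +16 =718
r72=1001000 pc2: +4 =722
r73=1001001 pc3: +8 =730
r74=1001010 pc3: +8 =738
r75=1001011 pc4: +16 =754
r76=1001100 pc3: +8 =762
r77=1001101 pc4: +16 =778
r78=1001110 pc4: +16 =794
r79=1001111 pc5: +32 =826
r80=1010000 pc2: +4 =830
r81=1010001 pc3: +8 =838
r82=1010010 pc3: +8 =846
r83=1010011 pc4: +16 =862
r84=1010100 pc3: +8 =870
r85=1010101 pc4: +16 =886
r86=1010110 pc4: +16 =902
r87=1010111 pc5: +32 =934
r88=1011000 pc3: +8 =942
r89=1011001 pc4: +16 =958
r90=1011010 pc4: +16 =974
r91=1011011 pc5: +32 =1006
r92=1011100 pc4: +16 =1022
r93=1011101 pc5: +32 =1054
r94=1011110 pc5: +32 =1086
r95=1011111 pc6: +64 =1150
r96=1100000 pc2: +4 =1154
r97=1100001 pc3: +8 =1162
r98=1100010 pc3: +8 =1170
r99=1100011 pc4: +16 =1186
r100=1100100 pc3: +8 =1194
r101=1100101 pc4: +16 =1210
r102=1100110 pc4: +16 =1226
r103=1100111 pc5: +32 =1258
r104=1101000 pc3: +8 =1266
r105=1101001 pc4: +16 =1282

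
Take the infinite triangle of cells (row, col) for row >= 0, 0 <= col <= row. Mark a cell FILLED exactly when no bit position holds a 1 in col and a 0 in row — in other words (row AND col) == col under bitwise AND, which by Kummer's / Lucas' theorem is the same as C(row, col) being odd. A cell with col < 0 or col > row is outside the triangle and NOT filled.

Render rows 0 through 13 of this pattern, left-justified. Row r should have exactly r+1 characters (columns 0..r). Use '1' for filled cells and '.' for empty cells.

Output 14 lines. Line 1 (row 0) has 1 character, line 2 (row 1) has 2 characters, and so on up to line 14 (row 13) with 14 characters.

r0=0: 1
r1=1: 11
r2=10: 1.1
r3=11: 1111
r4=100: 1...1
r5=101: 11..11
r6=110: 1.1.1.1
r7=111: 11111111
r8=1000: 1.......1
r9=1001: 11......11
r10=1010: 1.1.....1.1
r11=1011: 1111....1111
r12=1100: 1...1...1...1
r13=1101: 11..11..11..11

Answer: 1
11
1.1
1111
1...1
11..11
1.1.1.1
11111111
1.......1
11......11
1.1.....1.1
1111....1111
1...1...1...1
11..11..11..11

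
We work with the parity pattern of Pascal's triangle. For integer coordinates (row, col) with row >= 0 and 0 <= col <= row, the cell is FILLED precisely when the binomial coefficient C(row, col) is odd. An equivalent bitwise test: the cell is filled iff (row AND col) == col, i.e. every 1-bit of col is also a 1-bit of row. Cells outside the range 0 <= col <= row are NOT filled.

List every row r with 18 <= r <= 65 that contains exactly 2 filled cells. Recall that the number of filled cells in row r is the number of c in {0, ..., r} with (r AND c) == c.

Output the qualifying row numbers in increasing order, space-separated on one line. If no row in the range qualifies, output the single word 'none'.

Row r has 2^popcount(r) filled cells, so we need popcount(r) = log2(2) = 1.
Scan r = 18..65 and keep those with exactly 1 one-bits:
r=18=10010 popcount=2 -> skip
r=19=10011 popcount=3 -> skip
r=20=10100 popcount=2 -> skip
r=21=10101 popcount=3 -> skip
r=22=10110 popcount=3 -> skip
r=23=10111 popcount=4 -> skip
r=24=11000 popcount=2 -> skip
r=25=11001 popcount=3 -> skip
r=26=11010 popcount=3 -> skip
r=27=11011 popcount=4 -> skip
r=28=11100 popcount=3 -> skip
r=29=11101 popcount=4 -> skip
r=30=11110 popcount=4 -> skip
r=31=11111 popcount=5 -> skip
r=32=100000 popcount=1 -> KEEP
r=33=100001 popcount=2 -> skip
r=34=100010 popcount=2 -> skip
r=35=100011 popcount=3 -> skip
r=36=100100 popcount=2 -> skip
r=37=100101 popcount=3 -> skip
r=38=100110 popcount=3 -> skip
r=39=100111 popcount=4 -> skip
r=40=101000 popcount=2 -> skip
r=41=101001 popcount=3 -> skip
r=42=101010 popcount=3 -> skip
r=43=101011 popcount=4 -> skip
r=44=101100 popcount=3 -> skip
r=45=101101 popcount=4 -> skip
r=46=101110 popcount=4 -> skip
r=47=101111 popcount=5 -> skip
r=48=110000 popcount=2 -> skip
r=49=110001 popcount=3 -> skip
r=50=110010 popcount=3 -> skip
r=51=110011 popcount=4 -> skip
r=52=110100 popcount=3 -> skip
r=53=110101 popcount=4 -> skip
r=54=110110 popcount=4 -> skip
r=55=110111 popcount=5 -> skip
r=56=111000 popcount=3 -> skip
r=57=111001 popcount=4 -> skip
r=58=111010 popcount=4 -> skip
r=59=111011 popcount=5 -> skip
r=60=111100 popcount=4 -> skip
r=61=111101 popcount=5 -> skip
r=62=111110 popcount=5 -> skip
r=63=111111 popcount=6 -> skip
r=64=1000000 popcount=1 -> KEEP
r=65=1000001 popcount=2 -> skip
Kept rows: 32 64

Answer: 32 64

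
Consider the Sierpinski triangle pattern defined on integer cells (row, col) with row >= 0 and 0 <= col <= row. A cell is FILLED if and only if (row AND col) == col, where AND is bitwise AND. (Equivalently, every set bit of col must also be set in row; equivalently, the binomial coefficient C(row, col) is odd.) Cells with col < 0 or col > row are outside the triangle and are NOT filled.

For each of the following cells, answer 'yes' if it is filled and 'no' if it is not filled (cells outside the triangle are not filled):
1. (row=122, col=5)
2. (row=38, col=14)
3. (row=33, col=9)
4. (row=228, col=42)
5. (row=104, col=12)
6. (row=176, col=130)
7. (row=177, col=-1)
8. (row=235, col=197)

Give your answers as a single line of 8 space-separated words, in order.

Answer: no no no no no no no no

Derivation:
(122,5): row=0b1111010, col=0b101, row AND col = 0b0 = 0; 0 != 5 -> empty
(38,14): row=0b100110, col=0b1110, row AND col = 0b110 = 6; 6 != 14 -> empty
(33,9): row=0b100001, col=0b1001, row AND col = 0b1 = 1; 1 != 9 -> empty
(228,42): row=0b11100100, col=0b101010, row AND col = 0b100000 = 32; 32 != 42 -> empty
(104,12): row=0b1101000, col=0b1100, row AND col = 0b1000 = 8; 8 != 12 -> empty
(176,130): row=0b10110000, col=0b10000010, row AND col = 0b10000000 = 128; 128 != 130 -> empty
(177,-1): col outside [0, 177] -> not filled
(235,197): row=0b11101011, col=0b11000101, row AND col = 0b11000001 = 193; 193 != 197 -> empty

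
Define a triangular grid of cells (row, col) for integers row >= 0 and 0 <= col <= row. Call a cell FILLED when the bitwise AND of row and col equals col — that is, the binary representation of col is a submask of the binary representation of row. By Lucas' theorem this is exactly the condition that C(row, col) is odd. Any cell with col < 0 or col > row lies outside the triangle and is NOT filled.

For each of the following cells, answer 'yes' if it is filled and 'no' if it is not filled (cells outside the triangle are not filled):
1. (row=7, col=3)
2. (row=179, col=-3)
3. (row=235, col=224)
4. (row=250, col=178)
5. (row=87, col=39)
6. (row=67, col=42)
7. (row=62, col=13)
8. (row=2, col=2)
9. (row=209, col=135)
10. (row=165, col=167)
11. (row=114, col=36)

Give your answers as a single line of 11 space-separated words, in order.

(7,3): row=0b111, col=0b11, row AND col = 0b11 = 3; 3 == 3 -> filled
(179,-3): col outside [0, 179] -> not filled
(235,224): row=0b11101011, col=0b11100000, row AND col = 0b11100000 = 224; 224 == 224 -> filled
(250,178): row=0b11111010, col=0b10110010, row AND col = 0b10110010 = 178; 178 == 178 -> filled
(87,39): row=0b1010111, col=0b100111, row AND col = 0b111 = 7; 7 != 39 -> empty
(67,42): row=0b1000011, col=0b101010, row AND col = 0b10 = 2; 2 != 42 -> empty
(62,13): row=0b111110, col=0b1101, row AND col = 0b1100 = 12; 12 != 13 -> empty
(2,2): row=0b10, col=0b10, row AND col = 0b10 = 2; 2 == 2 -> filled
(209,135): row=0b11010001, col=0b10000111, row AND col = 0b10000001 = 129; 129 != 135 -> empty
(165,167): col outside [0, 165] -> not filled
(114,36): row=0b1110010, col=0b100100, row AND col = 0b100000 = 32; 32 != 36 -> empty

Answer: yes no yes yes no no no yes no no no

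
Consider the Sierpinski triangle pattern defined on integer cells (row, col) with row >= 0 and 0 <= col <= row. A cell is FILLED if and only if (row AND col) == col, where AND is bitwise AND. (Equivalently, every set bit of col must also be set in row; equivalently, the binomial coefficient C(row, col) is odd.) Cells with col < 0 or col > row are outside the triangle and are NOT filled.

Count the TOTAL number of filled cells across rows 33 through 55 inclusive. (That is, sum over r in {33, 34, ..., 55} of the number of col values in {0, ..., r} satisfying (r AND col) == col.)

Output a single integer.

Answer: 268

Derivation:
r33=100001 pc2: +4 =4
r34=100010 pc2: +4 =8
r35=100011 pc3: +8 =16
r36=100100 pc2: +4 =20
r37=100101 pc3: +8 =28
r38=100110 pc3: +8 =36
r39=100111 pc4: +16 =52
r40=101000 pc2: +4 =56
r41=101001 pc3: +8 =64
r42=101010 pc3: +8 =72
r43=101011 pc4: +16 =88
r44=101100 pc3: +8 =96
r45=101101 pc4: +16 =112
r46=101110 pc4: +16 =128
r47=101111 pc5: +32 =160
r48=110000 pc2: +4 =164
r49=110001 pc3: +8 =172
r50=110010 pc3: +8 =180
r51=110011 pc4: +16 =196
r52=110100 pc3: +8 =204
r53=110101 pc4: +16 =220
r54=110110 pc4: +16 =236
r55=110111 pc5: +32 =268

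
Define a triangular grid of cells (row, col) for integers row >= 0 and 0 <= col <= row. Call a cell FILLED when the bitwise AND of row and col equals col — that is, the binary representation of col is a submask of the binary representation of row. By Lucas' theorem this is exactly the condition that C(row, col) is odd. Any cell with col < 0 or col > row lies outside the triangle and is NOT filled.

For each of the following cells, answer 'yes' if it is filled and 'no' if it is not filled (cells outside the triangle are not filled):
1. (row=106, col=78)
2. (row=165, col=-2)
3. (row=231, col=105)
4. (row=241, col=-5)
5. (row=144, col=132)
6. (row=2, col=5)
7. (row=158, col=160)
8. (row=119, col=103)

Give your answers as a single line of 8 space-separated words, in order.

(106,78): row=0b1101010, col=0b1001110, row AND col = 0b1001010 = 74; 74 != 78 -> empty
(165,-2): col outside [0, 165] -> not filled
(231,105): row=0b11100111, col=0b1101001, row AND col = 0b1100001 = 97; 97 != 105 -> empty
(241,-5): col outside [0, 241] -> not filled
(144,132): row=0b10010000, col=0b10000100, row AND col = 0b10000000 = 128; 128 != 132 -> empty
(2,5): col outside [0, 2] -> not filled
(158,160): col outside [0, 158] -> not filled
(119,103): row=0b1110111, col=0b1100111, row AND col = 0b1100111 = 103; 103 == 103 -> filled

Answer: no no no no no no no yes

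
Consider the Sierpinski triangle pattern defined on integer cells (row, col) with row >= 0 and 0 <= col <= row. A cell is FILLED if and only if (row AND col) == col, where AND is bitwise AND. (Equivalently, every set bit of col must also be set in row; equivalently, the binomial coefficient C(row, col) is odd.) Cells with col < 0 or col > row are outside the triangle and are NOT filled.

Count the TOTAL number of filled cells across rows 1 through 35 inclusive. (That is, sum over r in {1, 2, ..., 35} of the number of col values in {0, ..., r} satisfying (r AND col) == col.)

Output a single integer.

r1=1 pc1: +2 =2
r2=10 pc1: +2 =4
r3=11 pc2: +4 =8
r4=100 pc1: +2 =10
r5=101 pc2: +4 =14
r6=110 pc2: +4 =18
r7=111 pc3: +8 =26
r8=1000 pc1: +2 =28
r9=1001 pc2: +4 =32
r10=1010 pc2: +4 =36
r11=1011 pc3: +8 =44
r12=1100 pc2: +4 =48
r13=1101 pc3: +8 =56
r14=1110 pc3: +8 =64
r15=1111 pc4: +16 =80
r16=10000 pc1: +2 =82
r17=10001 pc2: +4 =86
r18=10010 pc2: +4 =90
r19=10011 pc3: +8 =98
r20=10100 pc2: +4 =102
r21=10101 pc3: +8 =110
r22=10110 pc3: +8 =118
r23=10111 pc4: +16 =134
r24=11000 pc2: +4 =138
r25=11001 pc3: +8 =146
r26=11010 pc3: +8 =154
r27=11011 pc4: +16 =170
r28=11100 pc3: +8 =178
r29=11101 pc4: +16 =194
r30=11110 pc4: +16 =210
r31=11111 pc5: +32 =242
r32=100000 pc1: +2 =244
r33=100001 pc2: +4 =248
r34=100010 pc2: +4 =252
r35=100011 pc3: +8 =260

Answer: 260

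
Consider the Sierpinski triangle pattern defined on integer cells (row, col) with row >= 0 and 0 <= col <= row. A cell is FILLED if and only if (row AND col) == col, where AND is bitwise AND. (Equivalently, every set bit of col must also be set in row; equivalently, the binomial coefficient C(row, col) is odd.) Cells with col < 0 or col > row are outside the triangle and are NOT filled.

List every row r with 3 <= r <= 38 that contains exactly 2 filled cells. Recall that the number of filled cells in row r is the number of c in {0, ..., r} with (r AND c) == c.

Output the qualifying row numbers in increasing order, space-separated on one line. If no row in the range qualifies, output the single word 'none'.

Answer: 4 8 16 32

Derivation:
Row r has 2^popcount(r) filled cells, so we need popcount(r) = log2(2) = 1.
Scan r = 3..38 and keep those with exactly 1 one-bits:
r=3=11 popcount=2 -> skip
r=4=100 popcount=1 -> KEEP
r=5=101 popcount=2 -> skip
r=6=110 popcount=2 -> skip
r=7=111 popcount=3 -> skip
r=8=1000 popcount=1 -> KEEP
r=9=1001 popcount=2 -> skip
r=10=1010 popcount=2 -> skip
r=11=1011 popcount=3 -> skip
r=12=1100 popcount=2 -> skip
r=13=1101 popcount=3 -> skip
r=14=1110 popcount=3 -> skip
r=15=1111 popcount=4 -> skip
r=16=10000 popcount=1 -> KEEP
r=17=10001 popcount=2 -> skip
r=18=10010 popcount=2 -> skip
r=19=10011 popcount=3 -> skip
r=20=10100 popcount=2 -> skip
r=21=10101 popcount=3 -> skip
r=22=10110 popcount=3 -> skip
r=23=10111 popcount=4 -> skip
r=24=11000 popcount=2 -> skip
r=25=11001 popcount=3 -> skip
r=26=11010 popcount=3 -> skip
r=27=11011 popcount=4 -> skip
r=28=11100 popcount=3 -> skip
r=29=11101 popcount=4 -> skip
r=30=11110 popcount=4 -> skip
r=31=11111 popcount=5 -> skip
r=32=100000 popcount=1 -> KEEP
r=33=100001 popcount=2 -> skip
r=34=100010 popcount=2 -> skip
r=35=100011 popcount=3 -> skip
r=36=100100 popcount=2 -> skip
r=37=100101 popcount=3 -> skip
r=38=100110 popcount=3 -> skip
Kept rows: 4 8 16 32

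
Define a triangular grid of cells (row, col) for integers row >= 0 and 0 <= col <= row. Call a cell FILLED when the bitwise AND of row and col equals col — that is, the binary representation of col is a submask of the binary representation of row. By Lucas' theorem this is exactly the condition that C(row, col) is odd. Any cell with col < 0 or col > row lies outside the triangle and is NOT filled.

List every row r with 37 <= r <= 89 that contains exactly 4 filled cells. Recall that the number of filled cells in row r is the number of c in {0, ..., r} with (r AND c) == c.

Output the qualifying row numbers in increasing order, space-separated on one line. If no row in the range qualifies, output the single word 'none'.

Row r has 2^popcount(r) filled cells, so we need popcount(r) = log2(4) = 2.
Scan r = 37..89 and keep those with exactly 2 one-bits:
r=37=100101 popcount=3 -> skip
r=38=100110 popcount=3 -> skip
r=39=100111 popcount=4 -> skip
r=40=101000 popcount=2 -> KEEP
r=41=101001 popcount=3 -> skip
r=42=101010 popcount=3 -> skip
r=43=101011 popcount=4 -> skip
r=44=101100 popcount=3 -> skip
r=45=101101 popcount=4 -> skip
r=46=101110 popcount=4 -> skip
r=47=101111 popcount=5 -> skip
r=48=110000 popcount=2 -> KEEP
r=49=110001 popcount=3 -> skip
r=50=110010 popcount=3 -> skip
r=51=110011 popcount=4 -> skip
r=52=110100 popcount=3 -> skip
r=53=110101 popcount=4 -> skip
r=54=110110 popcount=4 -> skip
r=55=110111 popcount=5 -> skip
r=56=111000 popcount=3 -> skip
r=57=111001 popcount=4 -> skip
r=58=111010 popcount=4 -> skip
r=59=111011 popcount=5 -> skip
r=60=111100 popcount=4 -> skip
r=61=111101 popcount=5 -> skip
r=62=111110 popcount=5 -> skip
r=63=111111 popcount=6 -> skip
r=64=1000000 popcount=1 -> skip
r=65=1000001 popcount=2 -> KEEP
r=66=1000010 popcount=2 -> KEEP
r=67=1000011 popcount=3 -> skip
r=68=1000100 popcount=2 -> KEEP
r=69=1000101 popcount=3 -> skip
r=70=1000110 popcount=3 -> skip
r=71=1000111 popcount=4 -> skip
r=72=1001000 popcount=2 -> KEEP
r=73=1001001 popcount=3 -> skip
r=74=1001010 popcount=3 -> skip
r=75=1001011 popcount=4 -> skip
r=76=1001100 popcount=3 -> skip
r=77=1001101 popcount=4 -> skip
r=78=1001110 popcount=4 -> skip
r=79=1001111 popcount=5 -> skip
r=80=1010000 popcount=2 -> KEEP
r=81=1010001 popcount=3 -> skip
r=82=1010010 popcount=3 -> skip
r=83=1010011 popcount=4 -> skip
r=84=1010100 popcount=3 -> skip
r=85=1010101 popcount=4 -> skip
r=86=1010110 popcount=4 -> skip
r=87=1010111 popcount=5 -> skip
r=88=1011000 popcount=3 -> skip
r=89=1011001 popcount=4 -> skip
Kept rows: 40 48 65 66 68 72 80

Answer: 40 48 65 66 68 72 80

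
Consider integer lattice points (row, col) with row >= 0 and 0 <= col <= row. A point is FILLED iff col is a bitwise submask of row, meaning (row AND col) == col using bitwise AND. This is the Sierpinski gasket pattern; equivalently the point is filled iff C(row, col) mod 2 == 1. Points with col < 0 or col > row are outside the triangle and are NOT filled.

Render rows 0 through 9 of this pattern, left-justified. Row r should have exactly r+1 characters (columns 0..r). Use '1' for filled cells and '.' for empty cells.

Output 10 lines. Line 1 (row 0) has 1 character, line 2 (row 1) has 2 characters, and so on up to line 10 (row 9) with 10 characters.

Answer: 1
11
1.1
1111
1...1
11..11
1.1.1.1
11111111
1.......1
11......11

Derivation:
r0=0: 1
r1=1: 11
r2=10: 1.1
r3=11: 1111
r4=100: 1...1
r5=101: 11..11
r6=110: 1.1.1.1
r7=111: 11111111
r8=1000: 1.......1
r9=1001: 11......11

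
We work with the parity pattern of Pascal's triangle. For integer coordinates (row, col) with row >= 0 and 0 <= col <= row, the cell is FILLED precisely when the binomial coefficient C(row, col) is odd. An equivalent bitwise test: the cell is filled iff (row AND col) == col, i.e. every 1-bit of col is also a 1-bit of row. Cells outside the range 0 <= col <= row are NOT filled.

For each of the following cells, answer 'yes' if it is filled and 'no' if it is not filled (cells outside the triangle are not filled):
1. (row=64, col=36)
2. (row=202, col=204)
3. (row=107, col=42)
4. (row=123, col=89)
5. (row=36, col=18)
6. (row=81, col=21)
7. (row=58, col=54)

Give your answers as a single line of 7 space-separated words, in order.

Answer: no no yes yes no no no

Derivation:
(64,36): row=0b1000000, col=0b100100, row AND col = 0b0 = 0; 0 != 36 -> empty
(202,204): col outside [0, 202] -> not filled
(107,42): row=0b1101011, col=0b101010, row AND col = 0b101010 = 42; 42 == 42 -> filled
(123,89): row=0b1111011, col=0b1011001, row AND col = 0b1011001 = 89; 89 == 89 -> filled
(36,18): row=0b100100, col=0b10010, row AND col = 0b0 = 0; 0 != 18 -> empty
(81,21): row=0b1010001, col=0b10101, row AND col = 0b10001 = 17; 17 != 21 -> empty
(58,54): row=0b111010, col=0b110110, row AND col = 0b110010 = 50; 50 != 54 -> empty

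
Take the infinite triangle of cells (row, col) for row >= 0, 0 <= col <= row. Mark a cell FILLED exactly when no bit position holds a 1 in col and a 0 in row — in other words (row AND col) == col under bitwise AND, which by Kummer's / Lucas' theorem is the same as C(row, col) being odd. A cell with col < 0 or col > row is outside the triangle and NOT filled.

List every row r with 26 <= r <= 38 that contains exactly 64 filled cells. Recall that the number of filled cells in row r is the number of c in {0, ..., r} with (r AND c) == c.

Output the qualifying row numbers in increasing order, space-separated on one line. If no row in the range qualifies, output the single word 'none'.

Row r has 2^popcount(r) filled cells, so we need popcount(r) = log2(64) = 6.
Scan r = 26..38 and keep those with exactly 6 one-bits:
r=26=11010 popcount=3 -> skip
r=27=11011 popcount=4 -> skip
r=28=11100 popcount=3 -> skip
r=29=11101 popcount=4 -> skip
r=30=11110 popcount=4 -> skip
r=31=11111 popcount=5 -> skip
r=32=100000 popcount=1 -> skip
r=33=100001 popcount=2 -> skip
r=34=100010 popcount=2 -> skip
r=35=100011 popcount=3 -> skip
r=36=100100 popcount=2 -> skip
r=37=100101 popcount=3 -> skip
r=38=100110 popcount=3 -> skip
Kept rows: none

Answer: none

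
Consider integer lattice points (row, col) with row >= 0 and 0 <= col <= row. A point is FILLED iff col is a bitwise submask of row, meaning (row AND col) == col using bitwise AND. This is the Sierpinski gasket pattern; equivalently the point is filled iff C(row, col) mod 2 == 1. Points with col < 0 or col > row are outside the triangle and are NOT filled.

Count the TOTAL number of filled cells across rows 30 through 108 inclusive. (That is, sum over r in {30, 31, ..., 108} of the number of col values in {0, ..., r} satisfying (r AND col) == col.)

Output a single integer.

Answer: 1216

Derivation:
r30=11110 pc4: +16 =16
r31=11111 pc5: +32 =48
r32=100000 pc1: +2 =50
r33=100001 pc2: +4 =54
r34=100010 pc2: +4 =58
r35=100011 pc3: +8 =66
r36=100100 pc2: +4 =70
r37=100101 pc3: +8 =78
r38=100110 pc3: +8 =86
r39=100111 pc4: +16 =102
r40=101000 pc2: +4 =106
r41=101001 pc3: +8 =114
r42=101010 pc3: +8 =122
r43=101011 pc4: +16 =138
r44=101100 pc3: +8 =146
r45=101101 pc4: +16 =162
r46=101110 pc4: +16 =178
r47=101111 pc5: +32 =210
r48=110000 pc2: +4 =214
r49=110001 pc3: +8 =222
r50=110010 pc3: +8 =230
r51=110011 pc4: +16 =246
r52=110100 pc3: +8 =254
r53=110101 pc4: +16 =270
r54=110110 pc4: +16 =286
r55=110111 pc5: +32 =318
r56=111000 pc3: +8 =326
r57=111001 pc4: +16 =342
r58=111010 pc4: +16 =358
r59=111011 pc5: +32 =390
r60=111100 pc4: +16 =406
r61=111101 pc5: +32 =438
r62=111110 pc5: +32 =470
r63=111111 pc6: +64 =534
r64=1000000 pc1: +2 =536
r65=1000001 pc2: +4 =540
r66=1000010 pc2: +4 =544
r67=1000011 pc3: +8 =552
r68=1000100 pc2: +4 =556
r69=1000101 pc3: +8 =564
r70=1000110 pc3: +8 =572
r71=1000111 pc4: +16 =588
r72=1001000 pc2: +4 =592
r73=1001001 pc3: +8 =600
r74=1001010 pc3: +8 =608
r75=1001011 pc4: +16 =624
r76=1001100 pc3: +8 =632
r77=1001101 pc4: +16 =648
r78=1001110 pc4: +16 =664
r79=1001111 pc5: +32 =696
r80=1010000 pc2: +4 =700
r81=1010001 pc3: +8 =708
r82=1010010 pc3: +8 =716
r83=1010011 pc4: +16 =732
r84=1010100 pc3: +8 =740
r85=1010101 pc4: +16 =756
r86=1010110 pc4: +16 =772
r87=1010111 pc5: +32 =804
r88=1011000 pc3: +8 =812
r89=1011001 pc4: +16 =828
r90=1011010 pc4: +16 =844
r91=1011011 pc5: +32 =876
r92=1011100 pc4: +16 =892
r93=1011101 pc5: +32 =924
r94=1011110 pc5: +32 =956
r95=1011111 pc6: +64 =1020
r96=1100000 pc2: +4 =1024
r97=1100001 pc3: +8 =1032
r98=1100010 pc3: +8 =1040
r99=1100011 pc4: +16 =1056
r100=1100100 pc3: +8 =1064
r101=1100101 pc4: +16 =1080
r102=1100110 pc4: +16 =1096
r103=1100111 pc5: +32 =1128
r104=1101000 pc3: +8 =1136
r105=1101001 pc4: +16 =1152
r106=1101010 pc4: +16 =1168
r107=1101011 pc5: +32 =1200
r108=1101100 pc4: +16 =1216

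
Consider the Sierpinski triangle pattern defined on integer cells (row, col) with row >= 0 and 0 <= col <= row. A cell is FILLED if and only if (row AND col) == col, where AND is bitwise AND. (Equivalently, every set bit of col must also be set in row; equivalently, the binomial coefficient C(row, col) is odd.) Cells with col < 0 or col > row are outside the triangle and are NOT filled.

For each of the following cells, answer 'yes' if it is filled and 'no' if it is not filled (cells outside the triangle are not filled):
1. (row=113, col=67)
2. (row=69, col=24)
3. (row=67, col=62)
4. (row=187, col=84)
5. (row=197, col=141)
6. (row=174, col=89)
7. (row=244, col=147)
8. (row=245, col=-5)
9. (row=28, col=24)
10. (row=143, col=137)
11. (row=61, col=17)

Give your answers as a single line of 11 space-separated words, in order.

Answer: no no no no no no no no yes yes yes

Derivation:
(113,67): row=0b1110001, col=0b1000011, row AND col = 0b1000001 = 65; 65 != 67 -> empty
(69,24): row=0b1000101, col=0b11000, row AND col = 0b0 = 0; 0 != 24 -> empty
(67,62): row=0b1000011, col=0b111110, row AND col = 0b10 = 2; 2 != 62 -> empty
(187,84): row=0b10111011, col=0b1010100, row AND col = 0b10000 = 16; 16 != 84 -> empty
(197,141): row=0b11000101, col=0b10001101, row AND col = 0b10000101 = 133; 133 != 141 -> empty
(174,89): row=0b10101110, col=0b1011001, row AND col = 0b1000 = 8; 8 != 89 -> empty
(244,147): row=0b11110100, col=0b10010011, row AND col = 0b10010000 = 144; 144 != 147 -> empty
(245,-5): col outside [0, 245] -> not filled
(28,24): row=0b11100, col=0b11000, row AND col = 0b11000 = 24; 24 == 24 -> filled
(143,137): row=0b10001111, col=0b10001001, row AND col = 0b10001001 = 137; 137 == 137 -> filled
(61,17): row=0b111101, col=0b10001, row AND col = 0b10001 = 17; 17 == 17 -> filled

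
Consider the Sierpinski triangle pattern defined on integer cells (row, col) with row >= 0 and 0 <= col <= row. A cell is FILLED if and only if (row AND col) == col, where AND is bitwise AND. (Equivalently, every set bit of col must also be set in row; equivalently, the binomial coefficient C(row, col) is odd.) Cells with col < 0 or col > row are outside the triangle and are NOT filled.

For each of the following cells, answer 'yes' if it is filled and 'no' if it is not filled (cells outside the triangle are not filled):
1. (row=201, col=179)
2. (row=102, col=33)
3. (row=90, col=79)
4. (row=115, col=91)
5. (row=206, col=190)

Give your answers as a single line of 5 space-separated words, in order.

(201,179): row=0b11001001, col=0b10110011, row AND col = 0b10000001 = 129; 129 != 179 -> empty
(102,33): row=0b1100110, col=0b100001, row AND col = 0b100000 = 32; 32 != 33 -> empty
(90,79): row=0b1011010, col=0b1001111, row AND col = 0b1001010 = 74; 74 != 79 -> empty
(115,91): row=0b1110011, col=0b1011011, row AND col = 0b1010011 = 83; 83 != 91 -> empty
(206,190): row=0b11001110, col=0b10111110, row AND col = 0b10001110 = 142; 142 != 190 -> empty

Answer: no no no no no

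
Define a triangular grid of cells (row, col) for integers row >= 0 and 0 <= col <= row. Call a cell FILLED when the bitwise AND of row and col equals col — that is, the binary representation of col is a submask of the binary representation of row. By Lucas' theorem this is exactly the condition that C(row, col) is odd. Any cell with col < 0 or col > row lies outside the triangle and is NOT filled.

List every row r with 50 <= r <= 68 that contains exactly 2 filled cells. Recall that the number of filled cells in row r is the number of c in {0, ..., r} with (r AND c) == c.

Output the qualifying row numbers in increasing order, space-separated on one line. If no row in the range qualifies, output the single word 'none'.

Row r has 2^popcount(r) filled cells, so we need popcount(r) = log2(2) = 1.
Scan r = 50..68 and keep those with exactly 1 one-bits:
r=50=110010 popcount=3 -> skip
r=51=110011 popcount=4 -> skip
r=52=110100 popcount=3 -> skip
r=53=110101 popcount=4 -> skip
r=54=110110 popcount=4 -> skip
r=55=110111 popcount=5 -> skip
r=56=111000 popcount=3 -> skip
r=57=111001 popcount=4 -> skip
r=58=111010 popcount=4 -> skip
r=59=111011 popcount=5 -> skip
r=60=111100 popcount=4 -> skip
r=61=111101 popcount=5 -> skip
r=62=111110 popcount=5 -> skip
r=63=111111 popcount=6 -> skip
r=64=1000000 popcount=1 -> KEEP
r=65=1000001 popcount=2 -> skip
r=66=1000010 popcount=2 -> skip
r=67=1000011 popcount=3 -> skip
r=68=1000100 popcount=2 -> skip
Kept rows: 64

Answer: 64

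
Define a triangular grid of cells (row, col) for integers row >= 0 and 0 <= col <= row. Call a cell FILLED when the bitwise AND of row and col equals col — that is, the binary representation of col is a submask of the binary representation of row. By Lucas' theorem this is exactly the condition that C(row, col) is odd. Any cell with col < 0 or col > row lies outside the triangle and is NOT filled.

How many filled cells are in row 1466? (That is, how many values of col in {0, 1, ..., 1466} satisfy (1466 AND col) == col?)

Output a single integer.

1466 in binary = 10110111010
popcount(1466) = number of 1-bits in 10110111010 = 7
A col c satisfies (1466 AND c) == c iff every set bit of c is also set in 1466; each of the 7 set bits of 1466 can independently be on or off in c.
count = 2^7 = 128

Answer: 128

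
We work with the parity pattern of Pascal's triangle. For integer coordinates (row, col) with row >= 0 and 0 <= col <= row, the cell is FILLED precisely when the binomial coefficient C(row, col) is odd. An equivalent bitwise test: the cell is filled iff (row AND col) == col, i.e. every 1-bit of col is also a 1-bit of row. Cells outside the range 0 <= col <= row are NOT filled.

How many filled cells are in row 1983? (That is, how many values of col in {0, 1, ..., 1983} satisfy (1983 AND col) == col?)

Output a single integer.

Answer: 1024

Derivation:
1983 in binary = 11110111111
popcount(1983) = number of 1-bits in 11110111111 = 10
A col c satisfies (1983 AND c) == c iff every set bit of c is also set in 1983; each of the 10 set bits of 1983 can independently be on or off in c.
count = 2^10 = 1024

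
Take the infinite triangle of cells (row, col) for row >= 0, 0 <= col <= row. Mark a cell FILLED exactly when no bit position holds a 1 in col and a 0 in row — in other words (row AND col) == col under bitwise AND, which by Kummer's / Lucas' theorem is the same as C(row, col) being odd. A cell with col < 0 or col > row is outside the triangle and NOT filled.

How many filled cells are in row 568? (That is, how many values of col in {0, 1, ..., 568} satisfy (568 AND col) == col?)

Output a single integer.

568 in binary = 1000111000
popcount(568) = number of 1-bits in 1000111000 = 4
A col c satisfies (568 AND c) == c iff every set bit of c is also set in 568; each of the 4 set bits of 568 can independently be on or off in c.
count = 2^4 = 16

Answer: 16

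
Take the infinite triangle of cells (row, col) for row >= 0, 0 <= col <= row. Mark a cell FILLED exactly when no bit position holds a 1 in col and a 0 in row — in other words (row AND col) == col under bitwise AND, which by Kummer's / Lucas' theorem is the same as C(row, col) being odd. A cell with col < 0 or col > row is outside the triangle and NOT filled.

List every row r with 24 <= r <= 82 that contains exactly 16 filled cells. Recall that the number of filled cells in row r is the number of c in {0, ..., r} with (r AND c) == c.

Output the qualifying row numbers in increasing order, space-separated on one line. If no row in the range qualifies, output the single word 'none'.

Answer: 27 29 30 39 43 45 46 51 53 54 57 58 60 71 75 77 78

Derivation:
Row r has 2^popcount(r) filled cells, so we need popcount(r) = log2(16) = 4.
Scan r = 24..82 and keep those with exactly 4 one-bits:
r=24=11000 popcount=2 -> skip
r=25=11001 popcount=3 -> skip
r=26=11010 popcount=3 -> skip
r=27=11011 popcount=4 -> KEEP
r=28=11100 popcount=3 -> skip
r=29=11101 popcount=4 -> KEEP
r=30=11110 popcount=4 -> KEEP
r=31=11111 popcount=5 -> skip
r=32=100000 popcount=1 -> skip
r=33=100001 popcount=2 -> skip
r=34=100010 popcount=2 -> skip
r=35=100011 popcount=3 -> skip
r=36=100100 popcount=2 -> skip
r=37=100101 popcount=3 -> skip
r=38=100110 popcount=3 -> skip
r=39=100111 popcount=4 -> KEEP
r=40=101000 popcount=2 -> skip
r=41=101001 popcount=3 -> skip
r=42=101010 popcount=3 -> skip
r=43=101011 popcount=4 -> KEEP
r=44=101100 popcount=3 -> skip
r=45=101101 popcount=4 -> KEEP
r=46=101110 popcount=4 -> KEEP
r=47=101111 popcount=5 -> skip
r=48=110000 popcount=2 -> skip
r=49=110001 popcount=3 -> skip
r=50=110010 popcount=3 -> skip
r=51=110011 popcount=4 -> KEEP
r=52=110100 popcount=3 -> skip
r=53=110101 popcount=4 -> KEEP
r=54=110110 popcount=4 -> KEEP
r=55=110111 popcount=5 -> skip
r=56=111000 popcount=3 -> skip
r=57=111001 popcount=4 -> KEEP
r=58=111010 popcount=4 -> KEEP
r=59=111011 popcount=5 -> skip
r=60=111100 popcount=4 -> KEEP
r=61=111101 popcount=5 -> skip
r=62=111110 popcount=5 -> skip
r=63=111111 popcount=6 -> skip
r=64=1000000 popcount=1 -> skip
r=65=1000001 popcount=2 -> skip
r=66=1000010 popcount=2 -> skip
r=67=1000011 popcount=3 -> skip
r=68=1000100 popcount=2 -> skip
r=69=1000101 popcount=3 -> skip
r=70=1000110 popcount=3 -> skip
r=71=1000111 popcount=4 -> KEEP
r=72=1001000 popcount=2 -> skip
r=73=1001001 popcount=3 -> skip
r=74=1001010 popcount=3 -> skip
r=75=1001011 popcount=4 -> KEEP
r=76=1001100 popcount=3 -> skip
r=77=1001101 popcount=4 -> KEEP
r=78=1001110 popcount=4 -> KEEP
r=79=1001111 popcount=5 -> skip
r=80=1010000 popcount=2 -> skip
r=81=1010001 popcount=3 -> skip
r=82=1010010 popcount=3 -> skip
Kept rows: 27 29 30 39 43 45 46 51 53 54 57 58 60 71 75 77 78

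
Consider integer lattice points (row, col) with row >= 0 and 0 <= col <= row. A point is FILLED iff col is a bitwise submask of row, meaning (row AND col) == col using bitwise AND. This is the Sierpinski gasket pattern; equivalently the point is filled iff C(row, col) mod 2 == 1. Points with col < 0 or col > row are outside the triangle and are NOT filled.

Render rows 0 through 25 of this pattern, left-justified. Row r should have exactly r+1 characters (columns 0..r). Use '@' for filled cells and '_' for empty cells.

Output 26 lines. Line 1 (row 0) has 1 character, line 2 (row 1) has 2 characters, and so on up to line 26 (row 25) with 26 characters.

Answer: @
@@
@_@
@@@@
@___@
@@__@@
@_@_@_@
@@@@@@@@
@_______@
@@______@@
@_@_____@_@
@@@@____@@@@
@___@___@___@
@@__@@__@@__@@
@_@_@_@_@_@_@_@
@@@@@@@@@@@@@@@@
@_______________@
@@______________@@
@_@_____________@_@
@@@@____________@@@@
@___@___________@___@
@@__@@__________@@__@@
@_@_@_@_________@_@_@_@
@@@@@@@@________@@@@@@@@
@_______@_______@_______@
@@______@@______@@______@@

Derivation:
r0=0: @
r1=1: @@
r2=10: @_@
r3=11: @@@@
r4=100: @___@
r5=101: @@__@@
r6=110: @_@_@_@
r7=111: @@@@@@@@
r8=1000: @_______@
r9=1001: @@______@@
r10=1010: @_@_____@_@
r11=1011: @@@@____@@@@
r12=1100: @___@___@___@
r13=1101: @@__@@__@@__@@
r14=1110: @_@_@_@_@_@_@_@
r15=1111: @@@@@@@@@@@@@@@@
r16=10000: @_______________@
r17=10001: @@______________@@
r18=10010: @_@_____________@_@
r19=10011: @@@@____________@@@@
r20=10100: @___@___________@___@
r21=10101: @@__@@__________@@__@@
r22=10110: @_@_@_@_________@_@_@_@
r23=10111: @@@@@@@@________@@@@@@@@
r24=11000: @_______@_______@_______@
r25=11001: @@______@@______@@______@@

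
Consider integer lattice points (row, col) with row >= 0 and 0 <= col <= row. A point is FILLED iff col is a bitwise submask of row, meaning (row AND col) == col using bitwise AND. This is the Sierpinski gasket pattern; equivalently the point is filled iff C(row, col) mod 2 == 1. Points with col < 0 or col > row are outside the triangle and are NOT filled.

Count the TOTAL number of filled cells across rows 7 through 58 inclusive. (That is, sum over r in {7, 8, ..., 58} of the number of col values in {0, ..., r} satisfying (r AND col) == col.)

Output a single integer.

Answer: 534

Derivation:
r7=111 pc3: +8 =8
r8=1000 pc1: +2 =10
r9=1001 pc2: +4 =14
r10=1010 pc2: +4 =18
r11=1011 pc3: +8 =26
r12=1100 pc2: +4 =30
r13=1101 pc3: +8 =38
r14=1110 pc3: +8 =46
r15=1111 pc4: +16 =62
r16=10000 pc1: +2 =64
r17=10001 pc2: +4 =68
r18=10010 pc2: +4 =72
r19=10011 pc3: +8 =80
r20=10100 pc2: +4 =84
r21=10101 pc3: +8 =92
r22=10110 pc3: +8 =100
r23=10111 pc4: +16 =116
r24=11000 pc2: +4 =120
r25=11001 pc3: +8 =128
r26=11010 pc3: +8 =136
r27=11011 pc4: +16 =152
r28=11100 pc3: +8 =160
r29=11101 pc4: +16 =176
r30=11110 pc4: +16 =192
r31=11111 pc5: +32 =224
r32=100000 pc1: +2 =226
r33=100001 pc2: +4 =230
r34=100010 pc2: +4 =234
r35=100011 pc3: +8 =242
r36=100100 pc2: +4 =246
r37=100101 pc3: +8 =254
r38=100110 pc3: +8 =262
r39=100111 pc4: +16 =278
r40=101000 pc2: +4 =282
r41=101001 pc3: +8 =290
r42=101010 pc3: +8 =298
r43=101011 pc4: +16 =314
r44=101100 pc3: +8 =322
r45=101101 pc4: +16 =338
r46=101110 pc4: +16 =354
r47=101111 pc5: +32 =386
r48=110000 pc2: +4 =390
r49=110001 pc3: +8 =398
r50=110010 pc3: +8 =406
r51=110011 pc4: +16 =422
r52=110100 pc3: +8 =430
r53=110101 pc4: +16 =446
r54=110110 pc4: +16 =462
r55=110111 pc5: +32 =494
r56=111000 pc3: +8 =502
r57=111001 pc4: +16 =518
r58=111010 pc4: +16 =534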